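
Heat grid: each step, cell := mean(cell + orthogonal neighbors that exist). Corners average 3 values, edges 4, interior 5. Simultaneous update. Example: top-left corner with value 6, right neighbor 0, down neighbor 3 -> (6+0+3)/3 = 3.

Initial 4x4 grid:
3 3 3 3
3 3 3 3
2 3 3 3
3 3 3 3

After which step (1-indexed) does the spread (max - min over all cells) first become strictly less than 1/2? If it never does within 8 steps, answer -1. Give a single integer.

Step 1: max=3, min=8/3, spread=1/3
  -> spread < 1/2 first at step 1
Step 2: max=3, min=329/120, spread=31/120
Step 3: max=3, min=3029/1080, spread=211/1080
Step 4: max=3, min=307157/108000, spread=16843/108000
Step 5: max=26921/9000, min=2777357/972000, spread=130111/972000
Step 6: max=1612841/540000, min=83837633/29160000, spread=3255781/29160000
Step 7: max=1608893/540000, min=2524046309/874800000, spread=82360351/874800000
Step 8: max=289093559/97200000, min=75980683109/26244000000, spread=2074577821/26244000000

Answer: 1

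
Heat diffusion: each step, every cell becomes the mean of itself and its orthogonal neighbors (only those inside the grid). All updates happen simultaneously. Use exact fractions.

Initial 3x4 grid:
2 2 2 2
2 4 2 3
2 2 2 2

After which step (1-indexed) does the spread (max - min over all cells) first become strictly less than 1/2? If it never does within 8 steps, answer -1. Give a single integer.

Answer: 2

Derivation:
Step 1: max=13/5, min=2, spread=3/5
Step 2: max=5/2, min=79/36, spread=11/36
  -> spread < 1/2 first at step 2
Step 3: max=2843/1200, min=6493/2880, spread=1651/14400
Step 4: max=5621/2400, min=58943/25920, spread=8819/129600
Step 5: max=25043/10800, min=4740161/2073600, spread=13619/414720
Step 6: max=19995209/8640000, min=42807031/18662400, spread=9565511/466560000
Step 7: max=2874908779/1244160000, min=17144863049/7464960000, spread=836717/59719680
Step 8: max=25851850589/11197440000, min=154483913359/67184640000, spread=25087607/2687385600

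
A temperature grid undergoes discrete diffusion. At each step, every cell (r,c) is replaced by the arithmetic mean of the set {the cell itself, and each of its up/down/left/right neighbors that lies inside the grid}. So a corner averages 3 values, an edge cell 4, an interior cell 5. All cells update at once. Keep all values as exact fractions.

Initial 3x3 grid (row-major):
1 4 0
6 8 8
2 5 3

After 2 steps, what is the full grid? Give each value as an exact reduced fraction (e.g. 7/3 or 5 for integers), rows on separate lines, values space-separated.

After step 1:
  11/3 13/4 4
  17/4 31/5 19/4
  13/3 9/2 16/3
After step 2:
  67/18 1027/240 4
  369/80 459/100 1217/240
  157/36 611/120 175/36

Answer: 67/18 1027/240 4
369/80 459/100 1217/240
157/36 611/120 175/36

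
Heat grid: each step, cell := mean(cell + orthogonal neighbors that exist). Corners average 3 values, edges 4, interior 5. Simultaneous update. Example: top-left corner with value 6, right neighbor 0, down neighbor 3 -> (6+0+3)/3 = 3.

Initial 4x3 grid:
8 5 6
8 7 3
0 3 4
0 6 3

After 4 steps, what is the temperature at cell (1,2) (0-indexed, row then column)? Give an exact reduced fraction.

Answer: 1023169/216000

Derivation:
Step 1: cell (1,2) = 5
Step 2: cell (1,2) = 1087/240
Step 3: cell (1,2) = 34837/7200
Step 4: cell (1,2) = 1023169/216000
Full grid after step 4:
  40013/7200 2342933/432000 170921/32400
  176299/36000 221413/45000 1023169/216000
  144629/36000 716027/180000 889649/216000
  1361/400 190721/54000 235457/64800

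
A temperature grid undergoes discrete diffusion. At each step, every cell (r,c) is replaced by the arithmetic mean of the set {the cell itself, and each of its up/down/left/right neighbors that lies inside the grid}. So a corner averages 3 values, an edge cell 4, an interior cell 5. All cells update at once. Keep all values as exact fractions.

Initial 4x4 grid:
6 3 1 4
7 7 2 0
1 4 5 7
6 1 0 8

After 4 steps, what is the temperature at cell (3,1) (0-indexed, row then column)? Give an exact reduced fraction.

Step 1: cell (3,1) = 11/4
Step 2: cell (3,1) = 751/240
Step 3: cell (3,1) = 25123/7200
Step 4: cell (3,1) = 783217/216000
Full grid after step 4:
  142651/32400 864767/216000 732871/216000 25379/8100
  932987/216000 14293/3600 1609/450 732721/216000
  850867/216000 172111/45000 22439/6000 272899/72000
  59287/16200 783217/216000 273139/72000 4733/1200

Answer: 783217/216000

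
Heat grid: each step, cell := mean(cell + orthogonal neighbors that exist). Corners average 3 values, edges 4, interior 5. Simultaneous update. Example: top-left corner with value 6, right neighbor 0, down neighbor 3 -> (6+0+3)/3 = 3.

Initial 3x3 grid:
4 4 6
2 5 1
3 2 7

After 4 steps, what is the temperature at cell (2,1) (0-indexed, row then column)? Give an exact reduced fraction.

Answer: 3018907/864000

Derivation:
Step 1: cell (2,1) = 17/4
Step 2: cell (2,1) = 763/240
Step 3: cell (2,1) = 52781/14400
Step 4: cell (2,1) = 3018907/864000
Full grid after step 4:
  476371/129600 1069219/288000 257023/64800
  1481891/432000 1348109/360000 1084219/288000
  449221/129600 3018907/864000 30631/8100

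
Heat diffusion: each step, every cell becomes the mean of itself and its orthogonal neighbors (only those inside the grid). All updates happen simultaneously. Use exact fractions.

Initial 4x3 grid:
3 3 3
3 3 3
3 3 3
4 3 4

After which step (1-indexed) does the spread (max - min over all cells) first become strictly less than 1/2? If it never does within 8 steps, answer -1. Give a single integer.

Step 1: max=7/2, min=3, spread=1/2
Step 2: max=121/36, min=3, spread=13/36
  -> spread < 1/2 first at step 2
Step 3: max=4757/1440, min=3, spread=437/1440
Step 4: max=10543/3240, min=871/288, spread=2977/12960
Step 5: max=16767821/5184000, min=6829/2250, spread=206761/1036800
Step 6: max=998928679/311040000, min=2198147/720000, spread=1973167/12441600
Step 7: max=59705608661/18662400000, min=99258761/32400000, spread=101302493/746496000
Step 8: max=3568029595999/1119744000000, min=23913341171/7776000000, spread=996067739/8957952000

Answer: 2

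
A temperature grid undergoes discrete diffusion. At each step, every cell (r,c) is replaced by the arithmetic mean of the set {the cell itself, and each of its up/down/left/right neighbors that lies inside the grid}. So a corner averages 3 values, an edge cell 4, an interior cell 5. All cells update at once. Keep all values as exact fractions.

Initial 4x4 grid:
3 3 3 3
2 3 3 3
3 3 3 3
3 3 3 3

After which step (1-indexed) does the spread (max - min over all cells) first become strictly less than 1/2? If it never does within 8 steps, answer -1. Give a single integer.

Answer: 1

Derivation:
Step 1: max=3, min=8/3, spread=1/3
  -> spread < 1/2 first at step 1
Step 2: max=3, min=329/120, spread=31/120
Step 3: max=3, min=3029/1080, spread=211/1080
Step 4: max=3, min=307157/108000, spread=16843/108000
Step 5: max=26921/9000, min=2777357/972000, spread=130111/972000
Step 6: max=1612841/540000, min=83837633/29160000, spread=3255781/29160000
Step 7: max=1608893/540000, min=2524046309/874800000, spread=82360351/874800000
Step 8: max=289093559/97200000, min=75980683109/26244000000, spread=2074577821/26244000000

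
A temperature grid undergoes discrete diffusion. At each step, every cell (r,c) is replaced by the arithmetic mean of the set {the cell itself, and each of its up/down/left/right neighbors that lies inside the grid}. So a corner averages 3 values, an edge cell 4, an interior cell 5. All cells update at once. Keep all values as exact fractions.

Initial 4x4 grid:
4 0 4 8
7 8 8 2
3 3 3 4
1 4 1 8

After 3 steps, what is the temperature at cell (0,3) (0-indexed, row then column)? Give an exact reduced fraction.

Step 1: cell (0,3) = 14/3
Step 2: cell (0,3) = 91/18
Step 3: cell (0,3) = 2099/432
Full grid after step 3:
  1199/270 2059/450 859/180 2099/432
  7921/1800 6721/1500 28141/6000 6941/1440
  6763/1800 24079/6000 3151/750 6397/1440
  7237/2160 24247/7200 1103/288 2207/540

Answer: 2099/432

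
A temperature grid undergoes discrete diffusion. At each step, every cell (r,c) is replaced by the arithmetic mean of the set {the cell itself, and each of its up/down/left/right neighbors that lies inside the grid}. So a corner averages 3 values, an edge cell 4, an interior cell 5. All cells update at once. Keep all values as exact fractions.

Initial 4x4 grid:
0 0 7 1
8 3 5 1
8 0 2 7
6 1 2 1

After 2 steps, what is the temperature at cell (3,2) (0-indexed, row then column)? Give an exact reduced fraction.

Step 1: cell (3,2) = 3/2
Step 2: cell (3,2) = 617/240
Full grid after step 2:
  119/36 697/240 247/80 13/4
  967/240 337/100 67/20 257/80
  361/80 339/100 277/100 767/240
  17/4 231/80 617/240 91/36

Answer: 617/240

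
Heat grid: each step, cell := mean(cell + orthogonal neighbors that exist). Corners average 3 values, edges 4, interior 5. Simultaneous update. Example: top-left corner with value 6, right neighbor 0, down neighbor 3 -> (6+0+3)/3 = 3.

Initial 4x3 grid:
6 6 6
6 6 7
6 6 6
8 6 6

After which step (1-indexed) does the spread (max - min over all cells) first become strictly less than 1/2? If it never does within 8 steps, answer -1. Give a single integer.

Answer: 3

Derivation:
Step 1: max=20/3, min=6, spread=2/3
Step 2: max=59/9, min=6, spread=5/9
Step 3: max=689/108, min=2197/360, spread=299/1080
  -> spread < 1/2 first at step 3
Step 4: max=411577/64800, min=66047/10800, spread=3059/12960
Step 5: max=24506333/3888000, min=19911859/3240000, spread=3060511/19440000
Step 6: max=1466835727/233280000, min=29938349/4860000, spread=1191799/9331200
Step 7: max=87754196693/13996800000, min=71956533079/11664000000, spread=7031784991/69984000000
Step 8: max=5257495154287/839808000000, min=4324096782011/699840000000, spread=342895079369/4199040000000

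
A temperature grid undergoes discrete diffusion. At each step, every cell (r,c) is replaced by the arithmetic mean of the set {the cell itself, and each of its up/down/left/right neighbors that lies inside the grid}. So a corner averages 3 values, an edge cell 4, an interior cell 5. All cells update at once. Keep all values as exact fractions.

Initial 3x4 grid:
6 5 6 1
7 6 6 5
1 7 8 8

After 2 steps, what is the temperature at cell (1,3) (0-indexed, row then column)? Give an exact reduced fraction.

Step 1: cell (1,3) = 5
Step 2: cell (1,3) = 111/20
Full grid after step 2:
  67/12 449/80 409/80 9/2
  111/20 573/100 583/100 111/20
  31/6 479/80 519/80 77/12

Answer: 111/20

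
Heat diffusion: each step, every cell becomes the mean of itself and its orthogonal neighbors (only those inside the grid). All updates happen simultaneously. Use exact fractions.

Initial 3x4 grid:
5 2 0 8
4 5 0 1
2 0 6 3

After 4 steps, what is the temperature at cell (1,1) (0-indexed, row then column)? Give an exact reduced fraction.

Step 1: cell (1,1) = 11/5
Step 2: cell (1,1) = 297/100
Step 3: cell (1,1) = 2051/750
Step 4: cell (1,1) = 261083/90000
Full grid after step 4:
  100313/32400 156553/54000 25543/9000 3329/1200
  319271/108000 261083/90000 245683/90000 18991/6750
  15823/5400 49601/18000 18751/6750 44729/16200

Answer: 261083/90000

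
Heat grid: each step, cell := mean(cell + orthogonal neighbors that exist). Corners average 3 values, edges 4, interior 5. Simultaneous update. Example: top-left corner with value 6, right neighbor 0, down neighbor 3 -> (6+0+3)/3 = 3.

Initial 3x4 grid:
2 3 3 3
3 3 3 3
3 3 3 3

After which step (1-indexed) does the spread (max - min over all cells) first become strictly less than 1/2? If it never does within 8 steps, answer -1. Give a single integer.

Answer: 1

Derivation:
Step 1: max=3, min=8/3, spread=1/3
  -> spread < 1/2 first at step 1
Step 2: max=3, min=49/18, spread=5/18
Step 3: max=3, min=607/216, spread=41/216
Step 4: max=3, min=73543/25920, spread=4217/25920
Step 5: max=21521/7200, min=4456451/1555200, spread=38417/311040
Step 6: max=429403/144000, min=268735789/93312000, spread=1903471/18662400
Step 7: max=12844241/4320000, min=16195170911/5598720000, spread=18038617/223948800
Step 8: max=1153473241/388800000, min=974501417149/335923200000, spread=883978523/13436928000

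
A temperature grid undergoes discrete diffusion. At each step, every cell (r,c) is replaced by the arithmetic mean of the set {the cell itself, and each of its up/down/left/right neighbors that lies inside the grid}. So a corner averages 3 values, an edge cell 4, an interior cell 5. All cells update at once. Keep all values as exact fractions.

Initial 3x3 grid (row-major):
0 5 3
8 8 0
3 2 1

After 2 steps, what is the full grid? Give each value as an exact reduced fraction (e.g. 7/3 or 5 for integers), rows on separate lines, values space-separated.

Answer: 157/36 39/10 29/9
1081/240 397/100 169/60
151/36 403/120 5/2

Derivation:
After step 1:
  13/3 4 8/3
  19/4 23/5 3
  13/3 7/2 1
After step 2:
  157/36 39/10 29/9
  1081/240 397/100 169/60
  151/36 403/120 5/2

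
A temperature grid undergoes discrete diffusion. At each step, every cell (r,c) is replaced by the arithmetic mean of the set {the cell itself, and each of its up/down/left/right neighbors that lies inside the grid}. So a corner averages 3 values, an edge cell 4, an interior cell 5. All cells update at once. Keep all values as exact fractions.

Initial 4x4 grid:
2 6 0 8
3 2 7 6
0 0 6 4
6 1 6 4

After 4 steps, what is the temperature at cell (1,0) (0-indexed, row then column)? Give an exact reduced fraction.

Answer: 63283/21600

Derivation:
Step 1: cell (1,0) = 7/4
Step 2: cell (1,0) = 169/60
Step 3: cell (1,0) = 9233/3600
Step 4: cell (1,0) = 63283/21600
Full grid after step 4:
  193621/64800 155117/43200 909721/216000 19519/4050
  63283/21600 591667/180000 192781/45000 1013671/216000
  288331/108000 296599/90000 718207/180000 201539/43200
  18059/6480 170153/54000 43247/10800 286681/64800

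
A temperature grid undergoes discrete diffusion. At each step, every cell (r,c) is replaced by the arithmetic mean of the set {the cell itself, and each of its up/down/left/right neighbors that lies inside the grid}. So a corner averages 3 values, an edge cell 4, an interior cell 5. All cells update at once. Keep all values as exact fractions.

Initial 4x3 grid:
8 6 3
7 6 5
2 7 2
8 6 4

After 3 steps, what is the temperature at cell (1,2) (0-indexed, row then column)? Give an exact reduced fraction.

Step 1: cell (1,2) = 4
Step 2: cell (1,2) = 581/120
Step 3: cell (1,2) = 1079/225
Full grid after step 3:
  2197/360 79691/14400 11197/2160
  4617/800 4163/750 1079/225
  41453/7200 15307/3000 5863/1200
  2939/540 76801/14400 1139/240

Answer: 1079/225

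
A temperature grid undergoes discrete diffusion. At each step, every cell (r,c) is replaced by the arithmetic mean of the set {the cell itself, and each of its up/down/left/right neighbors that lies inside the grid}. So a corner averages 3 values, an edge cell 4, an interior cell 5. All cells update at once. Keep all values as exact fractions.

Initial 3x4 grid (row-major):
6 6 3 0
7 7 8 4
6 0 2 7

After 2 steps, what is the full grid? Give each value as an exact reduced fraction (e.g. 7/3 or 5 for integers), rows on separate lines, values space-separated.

Answer: 55/9 1301/240 1013/240 34/9
683/120 523/100 473/100 973/240
175/36 269/60 257/60 40/9

Derivation:
After step 1:
  19/3 11/2 17/4 7/3
  13/2 28/5 24/5 19/4
  13/3 15/4 17/4 13/3
After step 2:
  55/9 1301/240 1013/240 34/9
  683/120 523/100 473/100 973/240
  175/36 269/60 257/60 40/9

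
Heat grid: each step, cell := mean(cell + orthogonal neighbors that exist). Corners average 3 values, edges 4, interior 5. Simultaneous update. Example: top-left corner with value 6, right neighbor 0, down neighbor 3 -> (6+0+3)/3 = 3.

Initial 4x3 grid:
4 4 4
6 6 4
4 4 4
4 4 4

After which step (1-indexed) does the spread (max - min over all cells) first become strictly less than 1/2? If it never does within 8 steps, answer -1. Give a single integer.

Answer: 4

Derivation:
Step 1: max=5, min=4, spread=1
Step 2: max=569/120, min=4, spread=89/120
Step 3: max=628/135, min=493/120, spread=587/1080
Step 4: max=299017/64800, min=4993/1200, spread=5879/12960
  -> spread < 1/2 first at step 4
Step 5: max=17749553/3888000, min=14224/3375, spread=272701/777600
Step 6: max=1057575967/233280000, min=27529247/6480000, spread=2660923/9331200
Step 7: max=63045729053/13996800000, min=184814797/43200000, spread=126629393/559872000
Step 8: max=3764847199927/839808000000, min=100302183307/23328000000, spread=1231748807/6718464000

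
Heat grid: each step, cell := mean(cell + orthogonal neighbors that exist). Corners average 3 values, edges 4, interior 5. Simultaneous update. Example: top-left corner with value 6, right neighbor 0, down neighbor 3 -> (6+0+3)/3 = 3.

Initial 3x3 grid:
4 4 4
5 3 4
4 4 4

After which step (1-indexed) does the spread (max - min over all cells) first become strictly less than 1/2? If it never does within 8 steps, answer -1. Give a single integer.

Step 1: max=13/3, min=15/4, spread=7/12
Step 2: max=25/6, min=23/6, spread=1/3
  -> spread < 1/2 first at step 2
Step 3: max=1759/432, min=3709/960, spread=1799/8640
Step 4: max=21817/5400, min=5629/1440, spread=2833/21600
Step 5: max=6237079/1555200, min=4521127/1152000, spread=2671151/31104000
Step 6: max=311033437/77760000, min=61317323/15552000, spread=741137/12960000
Step 7: max=22328008111/5598720000, min=49135654829/12441600000, spread=4339268759/111974400000
Step 8: max=557585844179/139968000000, min=221548368607/55987200000, spread=7429845323/279936000000

Answer: 2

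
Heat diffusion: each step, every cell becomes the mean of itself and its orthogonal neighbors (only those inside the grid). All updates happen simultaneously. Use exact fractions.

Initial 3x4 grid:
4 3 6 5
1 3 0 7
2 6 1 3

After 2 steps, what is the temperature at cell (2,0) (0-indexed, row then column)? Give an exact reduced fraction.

Step 1: cell (2,0) = 3
Step 2: cell (2,0) = 17/6
Full grid after step 2:
  55/18 383/120 169/40 53/12
  323/120 31/10 63/20 1009/240
  17/6 111/40 377/120 119/36

Answer: 17/6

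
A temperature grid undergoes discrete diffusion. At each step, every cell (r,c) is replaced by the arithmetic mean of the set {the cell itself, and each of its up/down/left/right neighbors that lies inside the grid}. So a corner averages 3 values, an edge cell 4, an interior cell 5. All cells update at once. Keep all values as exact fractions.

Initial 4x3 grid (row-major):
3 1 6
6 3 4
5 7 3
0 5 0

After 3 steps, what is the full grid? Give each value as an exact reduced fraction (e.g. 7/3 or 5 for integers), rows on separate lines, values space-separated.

Answer: 2033/540 5969/1600 7987/2160
28643/7200 3909/1000 13709/3600
28463/7200 7713/2000 6547/1800
8051/2160 263/75 3653/1080

Derivation:
After step 1:
  10/3 13/4 11/3
  17/4 21/5 4
  9/2 23/5 7/2
  10/3 3 8/3
After step 2:
  65/18 289/80 131/36
  977/240 203/50 461/120
  1001/240 99/25 443/120
  65/18 17/5 55/18
After step 3:
  2033/540 5969/1600 7987/2160
  28643/7200 3909/1000 13709/3600
  28463/7200 7713/2000 6547/1800
  8051/2160 263/75 3653/1080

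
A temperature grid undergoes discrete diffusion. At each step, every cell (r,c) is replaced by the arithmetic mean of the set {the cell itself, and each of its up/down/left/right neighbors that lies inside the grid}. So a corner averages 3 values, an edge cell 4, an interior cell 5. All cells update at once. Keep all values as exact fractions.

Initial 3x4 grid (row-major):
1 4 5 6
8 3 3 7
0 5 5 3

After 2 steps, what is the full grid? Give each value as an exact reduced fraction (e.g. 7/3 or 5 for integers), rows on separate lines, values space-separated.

After step 1:
  13/3 13/4 9/2 6
  3 23/5 23/5 19/4
  13/3 13/4 4 5
After step 2:
  127/36 1001/240 367/80 61/12
  61/15 187/50 449/100 407/80
  127/36 971/240 337/80 55/12

Answer: 127/36 1001/240 367/80 61/12
61/15 187/50 449/100 407/80
127/36 971/240 337/80 55/12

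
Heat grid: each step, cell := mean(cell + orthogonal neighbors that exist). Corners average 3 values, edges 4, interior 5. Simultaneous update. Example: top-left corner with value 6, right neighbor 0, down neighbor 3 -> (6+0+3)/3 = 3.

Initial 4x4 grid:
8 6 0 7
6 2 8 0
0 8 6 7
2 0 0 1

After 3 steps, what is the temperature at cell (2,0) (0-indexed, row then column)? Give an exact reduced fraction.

Answer: 667/180

Derivation:
Step 1: cell (2,0) = 4
Step 2: cell (2,0) = 89/30
Step 3: cell (2,0) = 667/180
Full grid after step 3:
  2237/432 32659/7200 6727/1440 8417/2160
  962/225 29011/6000 24059/6000 197/45
  667/180 20239/6000 24583/6000 3179/900
  5317/2160 4283/1440 20407/7200 7333/2160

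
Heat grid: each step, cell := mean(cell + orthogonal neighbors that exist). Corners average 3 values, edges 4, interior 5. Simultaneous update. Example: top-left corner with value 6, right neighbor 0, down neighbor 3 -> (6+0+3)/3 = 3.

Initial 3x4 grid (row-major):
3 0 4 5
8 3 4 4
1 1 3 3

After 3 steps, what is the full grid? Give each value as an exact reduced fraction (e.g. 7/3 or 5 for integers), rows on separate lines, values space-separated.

After step 1:
  11/3 5/2 13/4 13/3
  15/4 16/5 18/5 4
  10/3 2 11/4 10/3
After step 2:
  119/36 757/240 821/240 139/36
  279/80 301/100 84/25 229/60
  109/36 677/240 701/240 121/36
After step 3:
  3581/1080 23203/7200 24833/7200 7991/2160
  15397/4800 6333/2000 9917/3000 12959/3600
  3361/1080 21203/7200 22433/7200 7271/2160

Answer: 3581/1080 23203/7200 24833/7200 7991/2160
15397/4800 6333/2000 9917/3000 12959/3600
3361/1080 21203/7200 22433/7200 7271/2160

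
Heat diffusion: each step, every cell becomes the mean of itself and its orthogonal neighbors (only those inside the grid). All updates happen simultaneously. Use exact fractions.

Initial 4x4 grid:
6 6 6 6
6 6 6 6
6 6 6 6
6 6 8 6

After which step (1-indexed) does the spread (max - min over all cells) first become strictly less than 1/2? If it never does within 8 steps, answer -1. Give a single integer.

Answer: 3

Derivation:
Step 1: max=20/3, min=6, spread=2/3
Step 2: max=391/60, min=6, spread=31/60
Step 3: max=3451/540, min=6, spread=211/540
  -> spread < 1/2 first at step 3
Step 4: max=340843/54000, min=6, spread=16843/54000
Step 5: max=3054643/486000, min=27079/4500, spread=130111/486000
Step 6: max=91122367/14580000, min=1627159/270000, spread=3255781/14580000
Step 7: max=2724753691/437400000, min=1631107/270000, spread=82360351/437400000
Step 8: max=81483316891/13122000000, min=294106441/48600000, spread=2074577821/13122000000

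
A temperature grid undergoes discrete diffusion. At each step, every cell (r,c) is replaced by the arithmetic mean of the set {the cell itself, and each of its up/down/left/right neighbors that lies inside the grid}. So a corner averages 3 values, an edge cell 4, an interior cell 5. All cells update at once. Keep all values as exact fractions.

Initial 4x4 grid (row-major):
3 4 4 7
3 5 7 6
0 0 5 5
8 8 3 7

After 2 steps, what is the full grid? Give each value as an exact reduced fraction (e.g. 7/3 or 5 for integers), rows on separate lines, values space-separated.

Answer: 121/36 499/120 617/120 209/36
379/120 391/100 499/100 173/30
433/120 189/50 49/10 21/4
77/18 583/120 39/8 11/2

Derivation:
After step 1:
  10/3 4 11/2 17/3
  11/4 19/5 27/5 25/4
  11/4 18/5 4 23/4
  16/3 19/4 23/4 5
After step 2:
  121/36 499/120 617/120 209/36
  379/120 391/100 499/100 173/30
  433/120 189/50 49/10 21/4
  77/18 583/120 39/8 11/2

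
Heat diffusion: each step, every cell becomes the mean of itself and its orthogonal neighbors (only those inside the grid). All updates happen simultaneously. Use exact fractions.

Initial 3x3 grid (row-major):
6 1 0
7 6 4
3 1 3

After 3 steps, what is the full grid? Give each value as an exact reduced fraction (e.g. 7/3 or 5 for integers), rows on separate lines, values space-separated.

After step 1:
  14/3 13/4 5/3
  11/2 19/5 13/4
  11/3 13/4 8/3
After step 2:
  161/36 803/240 49/18
  529/120 381/100 683/240
  149/36 803/240 55/18
After step 3:
  8803/2160 51661/14400 3209/1080
  30293/7200 21307/6000 44761/14400
  8563/2160 51661/14400 3329/1080

Answer: 8803/2160 51661/14400 3209/1080
30293/7200 21307/6000 44761/14400
8563/2160 51661/14400 3329/1080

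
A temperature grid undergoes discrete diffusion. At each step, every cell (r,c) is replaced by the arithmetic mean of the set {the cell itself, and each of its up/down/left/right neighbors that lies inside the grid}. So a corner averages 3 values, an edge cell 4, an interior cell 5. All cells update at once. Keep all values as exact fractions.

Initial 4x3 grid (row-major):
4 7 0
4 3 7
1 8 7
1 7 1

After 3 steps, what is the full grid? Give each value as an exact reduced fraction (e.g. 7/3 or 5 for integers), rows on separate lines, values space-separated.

After step 1:
  5 7/2 14/3
  3 29/5 17/4
  7/2 26/5 23/4
  3 17/4 5
After step 2:
  23/6 569/120 149/36
  173/40 87/20 307/60
  147/40 49/10 101/20
  43/12 349/80 5
After step 3:
  43/10 6143/1440 5039/1080
  971/240 703/150 1679/360
  989/240 1787/400 301/60
  2789/720 4283/960 1153/240

Answer: 43/10 6143/1440 5039/1080
971/240 703/150 1679/360
989/240 1787/400 301/60
2789/720 4283/960 1153/240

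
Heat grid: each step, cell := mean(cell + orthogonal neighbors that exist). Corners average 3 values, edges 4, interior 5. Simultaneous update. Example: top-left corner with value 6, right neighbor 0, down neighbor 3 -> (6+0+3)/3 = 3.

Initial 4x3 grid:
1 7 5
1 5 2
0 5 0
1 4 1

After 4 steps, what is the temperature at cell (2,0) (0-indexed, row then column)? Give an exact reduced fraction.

Answer: 260273/108000

Derivation:
Step 1: cell (2,0) = 7/4
Step 2: cell (2,0) = 239/120
Step 3: cell (2,0) = 8399/3600
Step 4: cell (2,0) = 260273/108000
Full grid after step 4:
  68941/21600 1498637/432000 231073/64800
  103511/36000 549643/180000 349283/108000
  260273/108000 930811/360000 287273/108000
  289061/129600 1963469/864000 309161/129600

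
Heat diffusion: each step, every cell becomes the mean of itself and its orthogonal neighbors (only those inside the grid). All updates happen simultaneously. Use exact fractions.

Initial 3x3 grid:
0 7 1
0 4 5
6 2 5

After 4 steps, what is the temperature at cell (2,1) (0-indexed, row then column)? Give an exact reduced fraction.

Step 1: cell (2,1) = 17/4
Step 2: cell (2,1) = 871/240
Step 3: cell (2,1) = 51077/14400
Step 4: cell (2,1) = 3021919/864000
Full grid after step 4:
  197591/64800 713761/216000 460657/129600
  449299/144000 610739/180000 3167669/864000
  419657/129600 3021919/864000 13387/3600

Answer: 3021919/864000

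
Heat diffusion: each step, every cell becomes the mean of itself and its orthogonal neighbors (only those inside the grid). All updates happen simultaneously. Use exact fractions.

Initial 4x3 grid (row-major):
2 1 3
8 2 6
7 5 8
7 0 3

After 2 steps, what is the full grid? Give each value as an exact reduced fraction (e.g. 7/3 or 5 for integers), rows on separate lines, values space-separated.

After step 1:
  11/3 2 10/3
  19/4 22/5 19/4
  27/4 22/5 11/2
  14/3 15/4 11/3
After step 2:
  125/36 67/20 121/36
  587/120 203/50 1079/240
  617/120 124/25 1099/240
  91/18 989/240 155/36

Answer: 125/36 67/20 121/36
587/120 203/50 1079/240
617/120 124/25 1099/240
91/18 989/240 155/36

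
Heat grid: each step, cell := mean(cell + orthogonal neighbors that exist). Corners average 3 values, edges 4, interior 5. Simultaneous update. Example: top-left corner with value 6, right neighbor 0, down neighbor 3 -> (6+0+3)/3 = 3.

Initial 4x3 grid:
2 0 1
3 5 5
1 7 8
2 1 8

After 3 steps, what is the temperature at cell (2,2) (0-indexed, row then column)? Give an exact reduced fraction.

Step 1: cell (2,2) = 7
Step 2: cell (2,2) = 1309/240
Step 3: cell (2,2) = 36439/7200
Full grid after step 3:
  269/108 9947/3600 469/144
  2603/900 21577/6000 9833/2400
  12157/3600 8229/2000 36439/7200
  3577/1080 3471/800 10909/2160

Answer: 36439/7200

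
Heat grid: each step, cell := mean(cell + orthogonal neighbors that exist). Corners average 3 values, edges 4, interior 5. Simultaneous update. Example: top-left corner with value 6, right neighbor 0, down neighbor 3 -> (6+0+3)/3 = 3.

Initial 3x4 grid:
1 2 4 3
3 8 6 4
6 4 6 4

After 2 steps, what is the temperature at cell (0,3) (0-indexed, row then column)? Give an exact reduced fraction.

Step 1: cell (0,3) = 11/3
Step 2: cell (0,3) = 35/9
Full grid after step 2:
  41/12 141/40 503/120 35/9
  463/120 489/100 116/25 1091/240
  89/18 299/60 319/60 167/36

Answer: 35/9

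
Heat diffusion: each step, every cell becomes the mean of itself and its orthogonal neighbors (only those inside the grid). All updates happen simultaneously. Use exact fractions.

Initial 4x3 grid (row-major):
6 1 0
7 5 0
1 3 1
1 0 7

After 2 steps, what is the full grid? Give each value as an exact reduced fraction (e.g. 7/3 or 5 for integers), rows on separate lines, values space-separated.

Answer: 149/36 14/5 29/18
937/240 289/100 467/240
125/48 137/50 107/48
77/36 97/48 49/18

Derivation:
After step 1:
  14/3 3 1/3
  19/4 16/5 3/2
  3 2 11/4
  2/3 11/4 8/3
After step 2:
  149/36 14/5 29/18
  937/240 289/100 467/240
  125/48 137/50 107/48
  77/36 97/48 49/18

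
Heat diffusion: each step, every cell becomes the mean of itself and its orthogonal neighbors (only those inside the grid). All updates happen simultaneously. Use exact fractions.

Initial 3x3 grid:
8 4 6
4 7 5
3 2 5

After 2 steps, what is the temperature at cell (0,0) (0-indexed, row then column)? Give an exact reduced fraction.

Answer: 205/36

Derivation:
Step 1: cell (0,0) = 16/3
Step 2: cell (0,0) = 205/36
Full grid after step 2:
  205/36 1259/240 17/3
  547/120 523/100 383/80
  17/4 313/80 14/3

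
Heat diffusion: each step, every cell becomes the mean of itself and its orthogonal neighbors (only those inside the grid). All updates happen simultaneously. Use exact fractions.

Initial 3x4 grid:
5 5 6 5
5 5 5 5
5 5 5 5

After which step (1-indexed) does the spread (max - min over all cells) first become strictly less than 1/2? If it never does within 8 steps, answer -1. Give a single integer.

Step 1: max=16/3, min=5, spread=1/3
  -> spread < 1/2 first at step 1
Step 2: max=631/120, min=5, spread=31/120
Step 3: max=5611/1080, min=5, spread=211/1080
Step 4: max=556897/108000, min=9047/1800, spread=14077/108000
Step 5: max=5000407/972000, min=543683/108000, spread=5363/48600
Step 6: max=149540809/29160000, min=302869/60000, spread=93859/1166400
Step 7: max=8958274481/1749600000, min=491336467/97200000, spread=4568723/69984000
Step 8: max=536660435629/104976000000, min=14761618889/2916000000, spread=8387449/167961600

Answer: 1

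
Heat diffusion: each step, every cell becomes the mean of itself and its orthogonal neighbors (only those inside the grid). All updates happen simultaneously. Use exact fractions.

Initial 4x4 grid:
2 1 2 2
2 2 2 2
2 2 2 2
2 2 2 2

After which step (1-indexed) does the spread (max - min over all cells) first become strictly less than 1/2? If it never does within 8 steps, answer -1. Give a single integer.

Answer: 1

Derivation:
Step 1: max=2, min=5/3, spread=1/3
  -> spread < 1/2 first at step 1
Step 2: max=2, min=209/120, spread=31/120
Step 3: max=2, min=1949/1080, spread=211/1080
Step 4: max=2, min=199157/108000, spread=16843/108000
Step 5: max=17921/9000, min=1805357/972000, spread=130111/972000
Step 6: max=1072841/540000, min=54677633/29160000, spread=3255781/29160000
Step 7: max=1068893/540000, min=1649246309/874800000, spread=82360351/874800000
Step 8: max=191893559/97200000, min=49736683109/26244000000, spread=2074577821/26244000000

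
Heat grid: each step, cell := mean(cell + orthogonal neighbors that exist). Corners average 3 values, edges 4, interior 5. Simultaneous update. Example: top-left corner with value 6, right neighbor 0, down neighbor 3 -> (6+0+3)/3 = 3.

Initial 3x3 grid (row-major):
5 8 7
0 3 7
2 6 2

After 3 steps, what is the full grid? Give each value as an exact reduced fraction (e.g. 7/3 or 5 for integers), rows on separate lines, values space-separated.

After step 1:
  13/3 23/4 22/3
  5/2 24/5 19/4
  8/3 13/4 5
After step 2:
  151/36 1333/240 107/18
  143/40 421/100 1313/240
  101/36 943/240 13/3
After step 3:
  9593/2160 71651/14400 6109/1080
  2957/800 27287/6000 71851/14400
  7423/2160 55001/14400 206/45

Answer: 9593/2160 71651/14400 6109/1080
2957/800 27287/6000 71851/14400
7423/2160 55001/14400 206/45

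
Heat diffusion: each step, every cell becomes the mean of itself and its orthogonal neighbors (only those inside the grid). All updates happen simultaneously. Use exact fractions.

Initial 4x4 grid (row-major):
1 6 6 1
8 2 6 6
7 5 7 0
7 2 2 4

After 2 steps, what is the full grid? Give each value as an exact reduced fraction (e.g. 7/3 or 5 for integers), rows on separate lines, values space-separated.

Answer: 53/12 189/40 547/120 37/9
433/80 473/100 114/25 517/120
1271/240 99/20 22/5 27/8
193/36 1061/240 55/16 10/3

Derivation:
After step 1:
  5 15/4 19/4 13/3
  9/2 27/5 27/5 13/4
  27/4 23/5 4 17/4
  16/3 4 15/4 2
After step 2:
  53/12 189/40 547/120 37/9
  433/80 473/100 114/25 517/120
  1271/240 99/20 22/5 27/8
  193/36 1061/240 55/16 10/3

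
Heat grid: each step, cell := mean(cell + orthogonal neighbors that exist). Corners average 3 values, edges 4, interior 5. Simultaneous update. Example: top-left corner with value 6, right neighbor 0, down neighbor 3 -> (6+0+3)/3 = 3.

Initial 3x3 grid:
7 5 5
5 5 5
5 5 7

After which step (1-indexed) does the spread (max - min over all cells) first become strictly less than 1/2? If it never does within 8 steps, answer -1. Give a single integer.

Step 1: max=17/3, min=5, spread=2/3
Step 2: max=50/9, min=127/24, spread=19/72
  -> spread < 1/2 first at step 2
Step 3: max=7769/1440, min=191/36, spread=43/480
Step 4: max=34927/6480, min=462103/86400, spread=10771/259200
Step 5: max=27841241/5184000, min=693883/129600, spread=85921/5184000
Step 6: max=125220703/23328000, min=1667283127/311040000, spread=6978739/933120000
Step 7: max=100126800569/18662400000, min=10423255007/1944000000, spread=317762509/93312000000
Step 8: max=625713062929/116640000000, min=6005100105943/1119744000000, spread=8726490877/5598720000000

Answer: 2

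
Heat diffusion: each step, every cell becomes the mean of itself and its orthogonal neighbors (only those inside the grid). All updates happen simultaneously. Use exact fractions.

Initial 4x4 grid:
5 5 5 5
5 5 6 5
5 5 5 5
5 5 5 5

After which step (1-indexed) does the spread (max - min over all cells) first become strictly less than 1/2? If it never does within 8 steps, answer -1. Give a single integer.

Step 1: max=21/4, min=5, spread=1/4
  -> spread < 1/2 first at step 1
Step 2: max=261/50, min=5, spread=11/50
Step 3: max=12367/2400, min=5, spread=367/2400
Step 4: max=55571/10800, min=3013/600, spread=1337/10800
Step 5: max=1661669/324000, min=90469/18000, spread=33227/324000
Step 6: max=49814327/9720000, min=544049/108000, spread=849917/9720000
Step 7: max=1491714347/291600000, min=8168533/1620000, spread=21378407/291600000
Step 8: max=44706462371/8748000000, min=2453688343/486000000, spread=540072197/8748000000

Answer: 1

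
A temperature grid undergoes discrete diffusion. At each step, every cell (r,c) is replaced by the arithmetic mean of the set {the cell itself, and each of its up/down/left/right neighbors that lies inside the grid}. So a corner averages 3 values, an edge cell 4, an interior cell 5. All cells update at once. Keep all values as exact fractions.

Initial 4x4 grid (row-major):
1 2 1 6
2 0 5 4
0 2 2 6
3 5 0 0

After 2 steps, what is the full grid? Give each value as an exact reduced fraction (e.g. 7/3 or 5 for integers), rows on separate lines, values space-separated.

After step 1:
  5/3 1 7/2 11/3
  3/4 11/5 12/5 21/4
  7/4 9/5 3 3
  8/3 5/2 7/4 2
After step 2:
  41/36 251/120 317/120 149/36
  191/120 163/100 327/100 859/240
  209/120 9/4 239/100 53/16
  83/36 523/240 37/16 9/4

Answer: 41/36 251/120 317/120 149/36
191/120 163/100 327/100 859/240
209/120 9/4 239/100 53/16
83/36 523/240 37/16 9/4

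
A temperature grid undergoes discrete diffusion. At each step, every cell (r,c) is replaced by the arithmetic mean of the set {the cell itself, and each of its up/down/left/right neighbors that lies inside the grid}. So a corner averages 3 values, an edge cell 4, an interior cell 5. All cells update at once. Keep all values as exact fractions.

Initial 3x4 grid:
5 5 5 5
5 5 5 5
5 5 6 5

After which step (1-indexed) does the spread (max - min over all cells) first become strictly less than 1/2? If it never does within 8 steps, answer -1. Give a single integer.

Step 1: max=16/3, min=5, spread=1/3
  -> spread < 1/2 first at step 1
Step 2: max=631/120, min=5, spread=31/120
Step 3: max=5611/1080, min=5, spread=211/1080
Step 4: max=556897/108000, min=9047/1800, spread=14077/108000
Step 5: max=5000407/972000, min=543683/108000, spread=5363/48600
Step 6: max=149540809/29160000, min=302869/60000, spread=93859/1166400
Step 7: max=8958274481/1749600000, min=491336467/97200000, spread=4568723/69984000
Step 8: max=536660435629/104976000000, min=14761618889/2916000000, spread=8387449/167961600

Answer: 1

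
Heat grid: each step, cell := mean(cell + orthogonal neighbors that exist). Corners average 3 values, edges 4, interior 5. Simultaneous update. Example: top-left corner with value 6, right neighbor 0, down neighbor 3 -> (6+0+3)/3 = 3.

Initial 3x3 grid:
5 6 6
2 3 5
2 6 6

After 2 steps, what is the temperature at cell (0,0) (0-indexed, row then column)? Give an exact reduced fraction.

Answer: 37/9

Derivation:
Step 1: cell (0,0) = 13/3
Step 2: cell (0,0) = 37/9
Full grid after step 2:
  37/9 97/20 47/9
  113/30 433/100 311/60
  127/36 353/80 179/36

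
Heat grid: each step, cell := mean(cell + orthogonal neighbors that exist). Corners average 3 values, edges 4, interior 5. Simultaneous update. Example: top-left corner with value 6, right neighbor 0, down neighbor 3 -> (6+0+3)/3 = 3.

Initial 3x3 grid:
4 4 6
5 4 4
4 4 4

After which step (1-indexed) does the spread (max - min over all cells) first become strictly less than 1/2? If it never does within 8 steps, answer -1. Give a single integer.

Answer: 2

Derivation:
Step 1: max=14/3, min=4, spread=2/3
Step 2: max=41/9, min=62/15, spread=19/45
  -> spread < 1/2 first at step 2
Step 3: max=1199/270, min=7553/1800, spread=1321/5400
Step 4: max=142421/32400, min=547759/129600, spread=877/5184
Step 5: max=1060439/243000, min=33012173/7776000, spread=7375/62208
Step 6: max=506877539/116640000, min=1988667031/466560000, spread=62149/746496
Step 7: max=15159808829/3499200000, min=119642398757/27993600000, spread=523543/8957952
Step 8: max=1815532121201/419904000000, min=7193213031679/1679616000000, spread=4410589/107495424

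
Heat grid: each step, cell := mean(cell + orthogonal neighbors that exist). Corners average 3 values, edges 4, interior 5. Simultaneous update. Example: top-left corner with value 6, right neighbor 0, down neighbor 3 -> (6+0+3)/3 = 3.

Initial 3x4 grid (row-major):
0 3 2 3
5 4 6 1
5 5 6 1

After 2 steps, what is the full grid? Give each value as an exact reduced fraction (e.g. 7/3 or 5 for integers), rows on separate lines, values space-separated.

Answer: 101/36 781/240 231/80 11/4
473/120 383/100 383/100 673/240
9/2 191/40 479/120 119/36

Derivation:
After step 1:
  8/3 9/4 7/2 2
  7/2 23/5 19/5 11/4
  5 5 9/2 8/3
After step 2:
  101/36 781/240 231/80 11/4
  473/120 383/100 383/100 673/240
  9/2 191/40 479/120 119/36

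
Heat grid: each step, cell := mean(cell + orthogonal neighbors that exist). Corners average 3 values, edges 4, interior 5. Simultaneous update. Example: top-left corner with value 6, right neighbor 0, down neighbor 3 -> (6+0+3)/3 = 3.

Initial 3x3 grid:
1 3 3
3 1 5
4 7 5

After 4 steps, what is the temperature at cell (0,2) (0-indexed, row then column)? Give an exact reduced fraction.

Step 1: cell (0,2) = 11/3
Step 2: cell (0,2) = 55/18
Step 3: cell (0,2) = 3659/1080
Step 4: cell (0,2) = 214693/64800
Full grid after step 4:
  377011/129600 227801/72000 214693/64800
  106981/32000 155243/45000 1634431/432000
  236143/64800 3430487/864000 523061/129600

Answer: 214693/64800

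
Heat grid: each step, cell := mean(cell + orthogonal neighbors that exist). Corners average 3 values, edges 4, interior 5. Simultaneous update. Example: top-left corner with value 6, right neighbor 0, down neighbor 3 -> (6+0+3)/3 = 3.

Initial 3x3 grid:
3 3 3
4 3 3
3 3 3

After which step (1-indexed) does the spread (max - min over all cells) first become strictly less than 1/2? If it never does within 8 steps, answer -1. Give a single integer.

Answer: 1

Derivation:
Step 1: max=10/3, min=3, spread=1/3
  -> spread < 1/2 first at step 1
Step 2: max=787/240, min=3, spread=67/240
Step 3: max=6917/2160, min=607/200, spread=1807/10800
Step 4: max=2749963/864000, min=16561/5400, spread=33401/288000
Step 5: max=24557933/7776000, min=1663391/540000, spread=3025513/38880000
Step 6: max=9796126867/3110400000, min=89155949/28800000, spread=53531/995328
Step 7: max=585904925849/186624000000, min=24119116051/7776000000, spread=450953/11943936
Step 8: max=35101223560603/11197440000000, min=2900368610519/933120000000, spread=3799043/143327232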